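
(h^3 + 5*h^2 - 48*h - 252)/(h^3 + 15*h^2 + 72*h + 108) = (h - 7)/(h + 3)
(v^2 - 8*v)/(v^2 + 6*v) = (v - 8)/(v + 6)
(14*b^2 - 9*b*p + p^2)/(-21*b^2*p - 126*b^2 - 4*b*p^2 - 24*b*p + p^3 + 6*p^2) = (-2*b + p)/(3*b*p + 18*b + p^2 + 6*p)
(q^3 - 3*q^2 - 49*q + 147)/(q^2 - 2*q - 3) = (q^2 - 49)/(q + 1)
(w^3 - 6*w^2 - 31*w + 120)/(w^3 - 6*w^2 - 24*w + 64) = (w^2 + 2*w - 15)/(w^2 + 2*w - 8)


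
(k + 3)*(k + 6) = k^2 + 9*k + 18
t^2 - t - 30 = (t - 6)*(t + 5)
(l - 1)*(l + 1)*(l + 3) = l^3 + 3*l^2 - l - 3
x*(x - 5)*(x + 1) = x^3 - 4*x^2 - 5*x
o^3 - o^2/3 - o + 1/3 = (o - 1)*(o - 1/3)*(o + 1)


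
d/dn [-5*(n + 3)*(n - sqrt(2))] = -10*n - 15 + 5*sqrt(2)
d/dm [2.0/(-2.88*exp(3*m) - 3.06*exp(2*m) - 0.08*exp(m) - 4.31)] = (17.28*exp(2*m) + 12.24*exp(m) + 0.16)*exp(m)/(2.88*exp(3*m) + 3.06*exp(2*m) + 0.08*exp(m) + 4.31)^2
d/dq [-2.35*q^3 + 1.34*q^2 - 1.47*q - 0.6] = -7.05*q^2 + 2.68*q - 1.47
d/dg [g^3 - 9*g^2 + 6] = 3*g*(g - 6)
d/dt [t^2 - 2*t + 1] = 2*t - 2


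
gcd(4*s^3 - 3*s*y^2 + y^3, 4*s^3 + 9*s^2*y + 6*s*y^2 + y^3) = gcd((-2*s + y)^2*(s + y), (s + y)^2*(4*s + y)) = s + y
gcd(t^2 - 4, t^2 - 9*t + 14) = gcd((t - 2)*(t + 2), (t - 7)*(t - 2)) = t - 2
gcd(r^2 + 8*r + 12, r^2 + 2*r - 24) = r + 6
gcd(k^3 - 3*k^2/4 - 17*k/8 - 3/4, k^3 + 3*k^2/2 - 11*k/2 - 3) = k^2 - 3*k/2 - 1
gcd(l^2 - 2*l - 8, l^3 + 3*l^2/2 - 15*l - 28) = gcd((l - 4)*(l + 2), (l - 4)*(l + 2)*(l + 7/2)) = l^2 - 2*l - 8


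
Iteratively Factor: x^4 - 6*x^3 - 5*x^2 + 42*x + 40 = (x - 4)*(x^3 - 2*x^2 - 13*x - 10) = (x - 4)*(x + 1)*(x^2 - 3*x - 10) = (x - 5)*(x - 4)*(x + 1)*(x + 2)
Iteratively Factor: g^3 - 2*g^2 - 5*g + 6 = (g - 1)*(g^2 - g - 6) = (g - 1)*(g + 2)*(g - 3)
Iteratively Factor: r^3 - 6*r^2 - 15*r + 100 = (r + 4)*(r^2 - 10*r + 25) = (r - 5)*(r + 4)*(r - 5)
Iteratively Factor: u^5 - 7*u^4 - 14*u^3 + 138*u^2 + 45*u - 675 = (u - 3)*(u^4 - 4*u^3 - 26*u^2 + 60*u + 225) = (u - 3)*(u + 3)*(u^3 - 7*u^2 - 5*u + 75) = (u - 3)*(u + 3)^2*(u^2 - 10*u + 25) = (u - 5)*(u - 3)*(u + 3)^2*(u - 5)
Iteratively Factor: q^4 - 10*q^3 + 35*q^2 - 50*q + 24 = (q - 4)*(q^3 - 6*q^2 + 11*q - 6) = (q - 4)*(q - 2)*(q^2 - 4*q + 3) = (q - 4)*(q - 3)*(q - 2)*(q - 1)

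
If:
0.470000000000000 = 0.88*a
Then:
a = 0.53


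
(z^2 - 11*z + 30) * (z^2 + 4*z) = z^4 - 7*z^3 - 14*z^2 + 120*z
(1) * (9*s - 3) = 9*s - 3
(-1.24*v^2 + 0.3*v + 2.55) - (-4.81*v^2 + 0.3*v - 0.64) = 3.57*v^2 + 3.19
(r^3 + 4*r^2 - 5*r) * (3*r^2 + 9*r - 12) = 3*r^5 + 21*r^4 + 9*r^3 - 93*r^2 + 60*r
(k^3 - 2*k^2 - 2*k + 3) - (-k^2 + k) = k^3 - k^2 - 3*k + 3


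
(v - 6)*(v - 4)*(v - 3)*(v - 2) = v^4 - 15*v^3 + 80*v^2 - 180*v + 144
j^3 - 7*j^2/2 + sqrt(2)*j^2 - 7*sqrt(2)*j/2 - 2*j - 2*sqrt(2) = (j - 4)*(j + 1/2)*(j + sqrt(2))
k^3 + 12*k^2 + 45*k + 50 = (k + 2)*(k + 5)^2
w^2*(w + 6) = w^3 + 6*w^2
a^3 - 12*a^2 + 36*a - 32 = (a - 8)*(a - 2)^2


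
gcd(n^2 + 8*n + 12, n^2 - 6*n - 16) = n + 2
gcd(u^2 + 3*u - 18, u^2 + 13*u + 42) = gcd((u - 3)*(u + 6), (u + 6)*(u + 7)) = u + 6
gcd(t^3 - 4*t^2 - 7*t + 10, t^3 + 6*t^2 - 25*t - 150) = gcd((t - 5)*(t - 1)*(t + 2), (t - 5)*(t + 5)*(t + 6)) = t - 5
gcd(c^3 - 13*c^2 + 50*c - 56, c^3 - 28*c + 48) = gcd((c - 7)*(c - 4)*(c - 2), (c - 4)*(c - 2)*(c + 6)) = c^2 - 6*c + 8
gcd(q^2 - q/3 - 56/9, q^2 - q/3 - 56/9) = q^2 - q/3 - 56/9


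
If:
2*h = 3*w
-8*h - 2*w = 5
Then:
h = -15/28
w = -5/14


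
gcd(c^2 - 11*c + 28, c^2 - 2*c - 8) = c - 4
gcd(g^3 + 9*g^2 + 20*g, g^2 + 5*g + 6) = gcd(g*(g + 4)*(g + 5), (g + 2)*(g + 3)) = 1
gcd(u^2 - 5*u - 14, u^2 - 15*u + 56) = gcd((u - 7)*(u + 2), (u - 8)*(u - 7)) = u - 7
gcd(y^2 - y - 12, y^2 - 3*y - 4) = y - 4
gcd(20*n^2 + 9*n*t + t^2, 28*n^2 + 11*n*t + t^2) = 4*n + t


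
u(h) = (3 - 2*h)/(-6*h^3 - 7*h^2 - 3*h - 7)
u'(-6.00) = 0.01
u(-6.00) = 0.01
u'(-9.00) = 0.00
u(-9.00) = 0.01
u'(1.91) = 0.01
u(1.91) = 0.01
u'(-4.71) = 0.01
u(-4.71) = 0.03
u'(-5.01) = 0.01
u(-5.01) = 0.02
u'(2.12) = 0.01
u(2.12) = 0.01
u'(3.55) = -0.00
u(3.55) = 0.01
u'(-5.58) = 0.01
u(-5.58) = 0.02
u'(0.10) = 0.51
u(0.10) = -0.38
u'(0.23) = 0.52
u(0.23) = -0.31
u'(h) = (3 - 2*h)*(18*h^2 + 14*h + 3)/(-6*h^3 - 7*h^2 - 3*h - 7)^2 - 2/(-6*h^3 - 7*h^2 - 3*h - 7)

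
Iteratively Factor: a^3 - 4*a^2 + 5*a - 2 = (a - 1)*(a^2 - 3*a + 2) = (a - 1)^2*(a - 2)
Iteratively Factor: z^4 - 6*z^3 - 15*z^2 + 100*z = (z)*(z^3 - 6*z^2 - 15*z + 100) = z*(z + 4)*(z^2 - 10*z + 25) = z*(z - 5)*(z + 4)*(z - 5)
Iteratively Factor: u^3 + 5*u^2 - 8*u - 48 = (u - 3)*(u^2 + 8*u + 16) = (u - 3)*(u + 4)*(u + 4)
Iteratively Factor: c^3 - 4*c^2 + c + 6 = (c - 2)*(c^2 - 2*c - 3) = (c - 2)*(c + 1)*(c - 3)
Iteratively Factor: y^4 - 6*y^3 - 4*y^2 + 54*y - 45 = (y + 3)*(y^3 - 9*y^2 + 23*y - 15) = (y - 5)*(y + 3)*(y^2 - 4*y + 3) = (y - 5)*(y - 3)*(y + 3)*(y - 1)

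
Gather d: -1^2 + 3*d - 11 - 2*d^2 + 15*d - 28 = -2*d^2 + 18*d - 40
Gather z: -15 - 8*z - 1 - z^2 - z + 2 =-z^2 - 9*z - 14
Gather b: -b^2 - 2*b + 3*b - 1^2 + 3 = -b^2 + b + 2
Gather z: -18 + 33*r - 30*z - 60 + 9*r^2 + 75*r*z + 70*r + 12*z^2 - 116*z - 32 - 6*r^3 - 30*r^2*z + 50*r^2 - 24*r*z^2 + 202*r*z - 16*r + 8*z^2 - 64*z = -6*r^3 + 59*r^2 + 87*r + z^2*(20 - 24*r) + z*(-30*r^2 + 277*r - 210) - 110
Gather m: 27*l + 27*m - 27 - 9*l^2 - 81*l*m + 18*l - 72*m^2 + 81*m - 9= -9*l^2 + 45*l - 72*m^2 + m*(108 - 81*l) - 36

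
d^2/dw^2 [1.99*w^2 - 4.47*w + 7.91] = 3.98000000000000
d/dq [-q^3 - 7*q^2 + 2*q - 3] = -3*q^2 - 14*q + 2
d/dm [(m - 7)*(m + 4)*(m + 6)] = 3*m^2 + 6*m - 46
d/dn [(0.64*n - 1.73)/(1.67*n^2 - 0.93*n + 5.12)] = (-1.0688*n^2 + 5.7782*n + 1.6679)/(2.7889*n^4 - 3.1062*n^3 + 17.9657*n^2 - 9.5232*n + 26.2144)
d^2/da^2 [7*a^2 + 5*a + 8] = 14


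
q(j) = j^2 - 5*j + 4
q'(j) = 2*j - 5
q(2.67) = -2.22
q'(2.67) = 0.34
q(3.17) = -1.80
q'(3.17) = 1.34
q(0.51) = 1.71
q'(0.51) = -3.98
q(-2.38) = 21.56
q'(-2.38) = -9.76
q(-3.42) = 32.80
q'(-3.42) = -11.84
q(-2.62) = 23.96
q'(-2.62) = -10.24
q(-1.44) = 13.27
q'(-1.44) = -7.88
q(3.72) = -0.76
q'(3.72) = 2.44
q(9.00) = 40.00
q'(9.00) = 13.00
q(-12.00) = 208.00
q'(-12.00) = -29.00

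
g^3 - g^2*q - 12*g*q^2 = g*(g - 4*q)*(g + 3*q)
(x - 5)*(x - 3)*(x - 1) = x^3 - 9*x^2 + 23*x - 15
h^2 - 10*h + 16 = (h - 8)*(h - 2)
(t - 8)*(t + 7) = t^2 - t - 56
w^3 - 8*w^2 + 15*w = w*(w - 5)*(w - 3)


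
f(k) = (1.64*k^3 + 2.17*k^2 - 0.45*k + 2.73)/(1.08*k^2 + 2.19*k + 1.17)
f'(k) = (-2.16*k - 2.19)*(1.64*k^3 + 2.17*k^2 - 0.45*k + 2.73)/(1.08*k^2 + 2.19*k + 1.17)^2 + (4.92*k^2 + 4.34*k - 0.45)/(1.08*k^2 + 2.19*k + 1.17)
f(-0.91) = 51.79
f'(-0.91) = -167.22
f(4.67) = 6.15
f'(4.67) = 1.48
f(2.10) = 2.52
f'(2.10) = 1.27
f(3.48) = 4.42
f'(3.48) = 1.43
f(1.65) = 1.98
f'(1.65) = 1.13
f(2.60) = 3.18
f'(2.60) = 1.36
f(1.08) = 1.43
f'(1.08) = 0.73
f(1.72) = 2.06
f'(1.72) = 1.16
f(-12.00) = -19.27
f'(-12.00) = 1.52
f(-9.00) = -14.69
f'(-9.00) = 1.53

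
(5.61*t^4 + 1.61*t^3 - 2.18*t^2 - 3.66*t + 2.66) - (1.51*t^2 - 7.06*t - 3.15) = 5.61*t^4 + 1.61*t^3 - 3.69*t^2 + 3.4*t + 5.81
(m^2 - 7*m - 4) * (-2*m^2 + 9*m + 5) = -2*m^4 + 23*m^3 - 50*m^2 - 71*m - 20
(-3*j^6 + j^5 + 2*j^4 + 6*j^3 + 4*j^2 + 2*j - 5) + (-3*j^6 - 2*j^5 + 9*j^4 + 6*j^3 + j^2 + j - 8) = -6*j^6 - j^5 + 11*j^4 + 12*j^3 + 5*j^2 + 3*j - 13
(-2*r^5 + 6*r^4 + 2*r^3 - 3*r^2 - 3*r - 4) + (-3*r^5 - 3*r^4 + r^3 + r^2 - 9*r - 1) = -5*r^5 + 3*r^4 + 3*r^3 - 2*r^2 - 12*r - 5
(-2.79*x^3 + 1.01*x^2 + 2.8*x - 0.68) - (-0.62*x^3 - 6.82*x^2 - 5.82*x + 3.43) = -2.17*x^3 + 7.83*x^2 + 8.62*x - 4.11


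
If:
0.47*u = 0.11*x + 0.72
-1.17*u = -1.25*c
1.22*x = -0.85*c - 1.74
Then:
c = 0.97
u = 1.04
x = -2.10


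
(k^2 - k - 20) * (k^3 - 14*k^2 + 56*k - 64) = k^5 - 15*k^4 + 50*k^3 + 160*k^2 - 1056*k + 1280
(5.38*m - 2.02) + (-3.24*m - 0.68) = 2.14*m - 2.7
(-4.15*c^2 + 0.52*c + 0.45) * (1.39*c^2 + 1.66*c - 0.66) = -5.7685*c^4 - 6.1662*c^3 + 4.2277*c^2 + 0.4038*c - 0.297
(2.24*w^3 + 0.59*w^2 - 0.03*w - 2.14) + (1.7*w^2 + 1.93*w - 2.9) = 2.24*w^3 + 2.29*w^2 + 1.9*w - 5.04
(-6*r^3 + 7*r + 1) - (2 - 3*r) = -6*r^3 + 10*r - 1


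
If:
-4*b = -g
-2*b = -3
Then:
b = 3/2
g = 6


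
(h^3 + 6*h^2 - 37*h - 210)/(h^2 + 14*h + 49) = (h^2 - h - 30)/(h + 7)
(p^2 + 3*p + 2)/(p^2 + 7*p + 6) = (p + 2)/(p + 6)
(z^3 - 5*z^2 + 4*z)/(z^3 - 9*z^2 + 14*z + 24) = z*(z - 1)/(z^2 - 5*z - 6)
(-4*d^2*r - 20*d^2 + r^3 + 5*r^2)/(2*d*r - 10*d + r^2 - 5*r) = (-2*d*r - 10*d + r^2 + 5*r)/(r - 5)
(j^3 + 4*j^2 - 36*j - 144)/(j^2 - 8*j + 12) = (j^2 + 10*j + 24)/(j - 2)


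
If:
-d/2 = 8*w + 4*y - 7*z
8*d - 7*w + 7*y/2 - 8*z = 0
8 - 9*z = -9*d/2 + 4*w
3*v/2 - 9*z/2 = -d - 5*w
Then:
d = 474*z/131 - 448/131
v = 3316/393 - 718*z/131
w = 477*z/262 - 242/131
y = 540/131 - 307*z/131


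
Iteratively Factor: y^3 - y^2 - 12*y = (y)*(y^2 - y - 12) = y*(y - 4)*(y + 3)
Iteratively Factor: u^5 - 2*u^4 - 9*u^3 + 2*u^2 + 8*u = (u + 1)*(u^4 - 3*u^3 - 6*u^2 + 8*u) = (u - 1)*(u + 1)*(u^3 - 2*u^2 - 8*u) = (u - 1)*(u + 1)*(u + 2)*(u^2 - 4*u) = (u - 4)*(u - 1)*(u + 1)*(u + 2)*(u)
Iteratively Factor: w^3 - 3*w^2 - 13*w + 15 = (w + 3)*(w^2 - 6*w + 5) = (w - 1)*(w + 3)*(w - 5)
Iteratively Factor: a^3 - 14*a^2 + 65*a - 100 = (a - 5)*(a^2 - 9*a + 20) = (a - 5)^2*(a - 4)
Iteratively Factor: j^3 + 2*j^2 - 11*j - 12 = (j + 4)*(j^2 - 2*j - 3) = (j - 3)*(j + 4)*(j + 1)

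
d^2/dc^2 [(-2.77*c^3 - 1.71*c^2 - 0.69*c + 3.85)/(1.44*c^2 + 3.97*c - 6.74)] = (7.105427357601e-15*c^5 - 124.394522*c^3 + 393.03534*c^2 - 663.129816*c + 3.80389399999999)/(2.985984*c^6 + 24.696576*c^5 + 26.158896*c^4 - 168.616619*c^3 - 122.438166*c^2 + 541.042716*c - 306.182024)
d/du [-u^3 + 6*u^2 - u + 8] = -3*u^2 + 12*u - 1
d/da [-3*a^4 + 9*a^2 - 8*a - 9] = -12*a^3 + 18*a - 8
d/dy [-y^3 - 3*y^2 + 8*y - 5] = -3*y^2 - 6*y + 8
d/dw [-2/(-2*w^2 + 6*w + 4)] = (3 - 2*w)/(-w^2 + 3*w + 2)^2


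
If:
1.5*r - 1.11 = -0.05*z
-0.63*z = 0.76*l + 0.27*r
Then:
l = -0.817105263157895*z - 0.262894736842105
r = 0.74 - 0.0333333333333333*z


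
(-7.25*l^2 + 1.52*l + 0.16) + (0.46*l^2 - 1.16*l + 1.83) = -6.79*l^2 + 0.36*l + 1.99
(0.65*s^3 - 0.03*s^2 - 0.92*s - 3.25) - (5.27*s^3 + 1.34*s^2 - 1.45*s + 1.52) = -4.62*s^3 - 1.37*s^2 + 0.53*s - 4.77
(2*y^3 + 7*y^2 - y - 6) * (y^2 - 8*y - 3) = 2*y^5 - 9*y^4 - 63*y^3 - 19*y^2 + 51*y + 18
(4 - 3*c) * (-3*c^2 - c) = 9*c^3 - 9*c^2 - 4*c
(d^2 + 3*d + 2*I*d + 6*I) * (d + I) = d^3 + 3*d^2 + 3*I*d^2 - 2*d + 9*I*d - 6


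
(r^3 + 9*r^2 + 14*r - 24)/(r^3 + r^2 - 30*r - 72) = (r^2 + 5*r - 6)/(r^2 - 3*r - 18)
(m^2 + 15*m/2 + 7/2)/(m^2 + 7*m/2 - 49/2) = (2*m + 1)/(2*m - 7)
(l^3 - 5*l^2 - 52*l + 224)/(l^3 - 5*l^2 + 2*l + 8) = (l^2 - l - 56)/(l^2 - l - 2)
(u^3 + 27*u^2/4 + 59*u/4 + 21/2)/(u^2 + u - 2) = (4*u^2 + 19*u + 21)/(4*(u - 1))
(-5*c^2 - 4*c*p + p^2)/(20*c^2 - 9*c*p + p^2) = (c + p)/(-4*c + p)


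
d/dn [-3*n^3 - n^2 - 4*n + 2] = -9*n^2 - 2*n - 4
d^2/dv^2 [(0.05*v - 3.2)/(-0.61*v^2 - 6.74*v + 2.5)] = (-(0.05*v - 3.2)*(1.22*v + 6.74)*(2.44*v + 13.48) + (0.183*v - 3.23)*(0.61*v^2 + 6.74*v - 2.5))/(0.61*v^2 + 6.74*v - 2.5)^3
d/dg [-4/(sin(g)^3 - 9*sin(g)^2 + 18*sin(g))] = 12*(cos(g) - 6/tan(g) + 6*cos(g)/sin(g)^2)/((sin(g) - 6)^2*(sin(g) - 3)^2)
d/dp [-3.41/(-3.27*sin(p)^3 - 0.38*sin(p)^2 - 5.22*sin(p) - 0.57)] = (-2.5916*sin(p) + 16.72605*cos(2*p) - 34.52625)*cos(p)/(3.27*sin(p)^3 + 0.38*sin(p)^2 + 5.22*sin(p) + 0.57)^2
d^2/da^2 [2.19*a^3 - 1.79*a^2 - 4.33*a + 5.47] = 13.14*a - 3.58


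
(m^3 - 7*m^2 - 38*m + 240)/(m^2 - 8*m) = m + 1 - 30/m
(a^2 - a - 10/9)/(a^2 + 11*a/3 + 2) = (a - 5/3)/(a + 3)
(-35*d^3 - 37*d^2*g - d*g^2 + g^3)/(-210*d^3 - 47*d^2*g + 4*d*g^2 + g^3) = (d + g)/(6*d + g)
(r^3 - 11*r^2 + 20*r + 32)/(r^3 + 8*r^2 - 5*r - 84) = (r^3 - 11*r^2 + 20*r + 32)/(r^3 + 8*r^2 - 5*r - 84)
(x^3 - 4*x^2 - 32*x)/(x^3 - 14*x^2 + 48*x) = (x + 4)/(x - 6)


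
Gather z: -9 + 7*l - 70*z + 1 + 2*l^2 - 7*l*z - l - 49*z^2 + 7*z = 2*l^2 + 6*l - 49*z^2 + z*(-7*l - 63) - 8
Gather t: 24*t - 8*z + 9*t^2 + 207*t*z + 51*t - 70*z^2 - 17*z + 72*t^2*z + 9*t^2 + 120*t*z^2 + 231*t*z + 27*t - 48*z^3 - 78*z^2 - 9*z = t^2*(72*z + 18) + t*(120*z^2 + 438*z + 102) - 48*z^3 - 148*z^2 - 34*z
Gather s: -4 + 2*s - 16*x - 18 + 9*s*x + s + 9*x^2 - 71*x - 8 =s*(9*x + 3) + 9*x^2 - 87*x - 30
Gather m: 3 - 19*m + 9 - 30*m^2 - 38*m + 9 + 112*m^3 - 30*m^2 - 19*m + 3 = 112*m^3 - 60*m^2 - 76*m + 24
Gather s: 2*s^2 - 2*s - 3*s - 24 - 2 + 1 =2*s^2 - 5*s - 25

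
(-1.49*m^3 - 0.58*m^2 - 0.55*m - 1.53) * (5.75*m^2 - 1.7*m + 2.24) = -8.5675*m^5 - 0.802*m^4 - 5.5141*m^3 - 9.1617*m^2 + 1.369*m - 3.4272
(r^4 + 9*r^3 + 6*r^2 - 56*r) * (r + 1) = r^5 + 10*r^4 + 15*r^3 - 50*r^2 - 56*r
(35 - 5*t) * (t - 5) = -5*t^2 + 60*t - 175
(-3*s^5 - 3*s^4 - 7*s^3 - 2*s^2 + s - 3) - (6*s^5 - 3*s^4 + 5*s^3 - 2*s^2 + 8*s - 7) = -9*s^5 - 12*s^3 - 7*s + 4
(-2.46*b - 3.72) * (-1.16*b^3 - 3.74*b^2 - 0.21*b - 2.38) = 2.8536*b^4 + 13.5156*b^3 + 14.4294*b^2 + 6.636*b + 8.8536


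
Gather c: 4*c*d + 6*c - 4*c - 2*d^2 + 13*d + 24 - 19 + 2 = c*(4*d + 2) - 2*d^2 + 13*d + 7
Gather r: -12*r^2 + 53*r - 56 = -12*r^2 + 53*r - 56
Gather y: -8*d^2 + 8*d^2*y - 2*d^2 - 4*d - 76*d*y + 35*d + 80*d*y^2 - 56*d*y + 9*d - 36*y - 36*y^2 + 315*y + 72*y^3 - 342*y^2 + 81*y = -10*d^2 + 40*d + 72*y^3 + y^2*(80*d - 378) + y*(8*d^2 - 132*d + 360)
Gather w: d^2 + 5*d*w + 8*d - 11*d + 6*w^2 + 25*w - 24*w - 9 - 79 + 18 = d^2 - 3*d + 6*w^2 + w*(5*d + 1) - 70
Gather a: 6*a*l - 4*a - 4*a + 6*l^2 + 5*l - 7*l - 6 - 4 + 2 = a*(6*l - 8) + 6*l^2 - 2*l - 8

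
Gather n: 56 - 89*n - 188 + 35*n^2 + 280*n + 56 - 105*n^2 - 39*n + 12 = -70*n^2 + 152*n - 64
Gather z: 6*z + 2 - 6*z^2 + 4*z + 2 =-6*z^2 + 10*z + 4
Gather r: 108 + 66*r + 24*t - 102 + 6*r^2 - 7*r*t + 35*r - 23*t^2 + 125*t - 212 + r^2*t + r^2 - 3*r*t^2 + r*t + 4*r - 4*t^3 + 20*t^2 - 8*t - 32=r^2*(t + 7) + r*(-3*t^2 - 6*t + 105) - 4*t^3 - 3*t^2 + 141*t - 238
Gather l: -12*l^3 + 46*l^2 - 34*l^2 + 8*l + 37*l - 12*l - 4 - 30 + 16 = -12*l^3 + 12*l^2 + 33*l - 18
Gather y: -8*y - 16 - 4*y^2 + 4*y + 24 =-4*y^2 - 4*y + 8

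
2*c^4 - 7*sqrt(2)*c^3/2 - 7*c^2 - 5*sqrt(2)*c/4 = c*(c - 5*sqrt(2)/2)*(sqrt(2)*c + 1/2)*(sqrt(2)*c + 1)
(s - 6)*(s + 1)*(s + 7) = s^3 + 2*s^2 - 41*s - 42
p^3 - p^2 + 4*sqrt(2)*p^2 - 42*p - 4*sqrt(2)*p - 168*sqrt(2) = (p - 7)*(p + 6)*(p + 4*sqrt(2))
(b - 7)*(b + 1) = b^2 - 6*b - 7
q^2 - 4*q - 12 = (q - 6)*(q + 2)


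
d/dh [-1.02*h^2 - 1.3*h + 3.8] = -2.04*h - 1.3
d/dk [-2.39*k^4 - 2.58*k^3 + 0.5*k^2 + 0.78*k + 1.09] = -9.56*k^3 - 7.74*k^2 + 1.0*k + 0.78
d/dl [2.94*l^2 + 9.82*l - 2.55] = 5.88*l + 9.82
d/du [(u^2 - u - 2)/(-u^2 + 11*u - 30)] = 2*(5*u^2 - 32*u + 26)/(u^4 - 22*u^3 + 181*u^2 - 660*u + 900)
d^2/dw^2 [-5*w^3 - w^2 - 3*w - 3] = -30*w - 2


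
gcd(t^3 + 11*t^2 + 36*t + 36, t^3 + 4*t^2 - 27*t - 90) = t^2 + 9*t + 18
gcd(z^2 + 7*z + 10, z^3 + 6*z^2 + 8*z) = z + 2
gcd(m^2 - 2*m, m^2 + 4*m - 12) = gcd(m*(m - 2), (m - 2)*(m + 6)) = m - 2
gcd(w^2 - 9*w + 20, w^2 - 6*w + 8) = w - 4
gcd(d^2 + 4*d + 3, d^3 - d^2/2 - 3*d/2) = d + 1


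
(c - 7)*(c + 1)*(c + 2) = c^3 - 4*c^2 - 19*c - 14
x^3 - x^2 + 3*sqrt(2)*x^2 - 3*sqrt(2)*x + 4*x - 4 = (x - 1)*(x + sqrt(2))*(x + 2*sqrt(2))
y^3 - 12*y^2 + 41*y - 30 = (y - 6)*(y - 5)*(y - 1)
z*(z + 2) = z^2 + 2*z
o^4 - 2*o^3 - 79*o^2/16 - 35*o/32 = o*(o - 7/2)*(o + 1/4)*(o + 5/4)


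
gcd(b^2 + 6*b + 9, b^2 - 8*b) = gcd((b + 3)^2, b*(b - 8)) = 1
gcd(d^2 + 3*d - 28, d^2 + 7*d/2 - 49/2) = d + 7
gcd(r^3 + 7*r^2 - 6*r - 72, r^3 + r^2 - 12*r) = r^2 + r - 12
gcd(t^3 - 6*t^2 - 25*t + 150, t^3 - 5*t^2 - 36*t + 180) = t^2 - 11*t + 30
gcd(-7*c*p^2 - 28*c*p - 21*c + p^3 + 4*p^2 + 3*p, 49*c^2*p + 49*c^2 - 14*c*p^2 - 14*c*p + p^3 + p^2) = -7*c*p - 7*c + p^2 + p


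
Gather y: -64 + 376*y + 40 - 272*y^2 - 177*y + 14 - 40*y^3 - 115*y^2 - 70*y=-40*y^3 - 387*y^2 + 129*y - 10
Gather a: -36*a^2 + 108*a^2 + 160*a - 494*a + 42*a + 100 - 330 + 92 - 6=72*a^2 - 292*a - 144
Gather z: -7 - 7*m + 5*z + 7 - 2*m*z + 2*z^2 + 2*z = -7*m + 2*z^2 + z*(7 - 2*m)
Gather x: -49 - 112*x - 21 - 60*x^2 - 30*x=-60*x^2 - 142*x - 70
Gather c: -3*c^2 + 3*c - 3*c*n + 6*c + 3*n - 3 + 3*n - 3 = -3*c^2 + c*(9 - 3*n) + 6*n - 6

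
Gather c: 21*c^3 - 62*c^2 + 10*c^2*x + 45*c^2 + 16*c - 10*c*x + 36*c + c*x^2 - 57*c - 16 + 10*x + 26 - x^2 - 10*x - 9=21*c^3 + c^2*(10*x - 17) + c*(x^2 - 10*x - 5) - x^2 + 1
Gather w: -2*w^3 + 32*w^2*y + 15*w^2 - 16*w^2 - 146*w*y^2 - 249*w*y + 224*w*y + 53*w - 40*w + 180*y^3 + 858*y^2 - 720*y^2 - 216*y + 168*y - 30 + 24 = -2*w^3 + w^2*(32*y - 1) + w*(-146*y^2 - 25*y + 13) + 180*y^3 + 138*y^2 - 48*y - 6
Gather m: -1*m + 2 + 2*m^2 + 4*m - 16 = 2*m^2 + 3*m - 14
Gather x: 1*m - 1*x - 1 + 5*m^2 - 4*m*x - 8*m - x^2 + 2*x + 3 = 5*m^2 - 7*m - x^2 + x*(1 - 4*m) + 2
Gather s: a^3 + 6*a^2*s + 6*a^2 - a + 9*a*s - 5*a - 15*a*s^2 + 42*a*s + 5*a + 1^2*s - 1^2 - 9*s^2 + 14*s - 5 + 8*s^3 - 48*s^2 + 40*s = a^3 + 6*a^2 - a + 8*s^3 + s^2*(-15*a - 57) + s*(6*a^2 + 51*a + 55) - 6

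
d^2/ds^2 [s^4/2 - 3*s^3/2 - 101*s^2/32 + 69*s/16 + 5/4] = 6*s^2 - 9*s - 101/16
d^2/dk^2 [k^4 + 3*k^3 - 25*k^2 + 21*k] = 12*k^2 + 18*k - 50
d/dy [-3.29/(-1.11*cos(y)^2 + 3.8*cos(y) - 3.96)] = (7.3038*cos(y) - 12.502)*sin(y)/(1.11*cos(y)^2 - 3.8*cos(y) + 3.96)^2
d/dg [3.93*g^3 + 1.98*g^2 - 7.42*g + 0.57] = 11.79*g^2 + 3.96*g - 7.42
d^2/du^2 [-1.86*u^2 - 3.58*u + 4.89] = -3.72000000000000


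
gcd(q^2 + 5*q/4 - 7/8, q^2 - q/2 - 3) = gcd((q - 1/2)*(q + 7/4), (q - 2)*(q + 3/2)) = 1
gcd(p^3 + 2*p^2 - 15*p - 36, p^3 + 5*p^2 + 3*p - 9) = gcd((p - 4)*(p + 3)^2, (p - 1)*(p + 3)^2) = p^2 + 6*p + 9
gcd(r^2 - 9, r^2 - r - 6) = r - 3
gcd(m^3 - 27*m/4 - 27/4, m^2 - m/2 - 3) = m + 3/2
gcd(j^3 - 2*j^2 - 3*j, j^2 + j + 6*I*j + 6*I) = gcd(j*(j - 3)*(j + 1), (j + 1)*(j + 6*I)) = j + 1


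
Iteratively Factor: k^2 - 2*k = (k - 2)*(k)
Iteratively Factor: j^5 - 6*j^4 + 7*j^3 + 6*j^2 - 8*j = (j - 1)*(j^4 - 5*j^3 + 2*j^2 + 8*j) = j*(j - 1)*(j^3 - 5*j^2 + 2*j + 8) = j*(j - 4)*(j - 1)*(j^2 - j - 2) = j*(j - 4)*(j - 1)*(j + 1)*(j - 2)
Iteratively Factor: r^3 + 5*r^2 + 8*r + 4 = (r + 2)*(r^2 + 3*r + 2) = (r + 1)*(r + 2)*(r + 2)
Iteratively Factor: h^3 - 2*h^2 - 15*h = (h + 3)*(h^2 - 5*h) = (h - 5)*(h + 3)*(h)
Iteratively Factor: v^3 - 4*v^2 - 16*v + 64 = (v + 4)*(v^2 - 8*v + 16) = (v - 4)*(v + 4)*(v - 4)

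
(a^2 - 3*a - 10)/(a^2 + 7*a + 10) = (a - 5)/(a + 5)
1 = 1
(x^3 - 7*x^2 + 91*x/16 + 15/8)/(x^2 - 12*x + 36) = (x^2 - x - 5/16)/(x - 6)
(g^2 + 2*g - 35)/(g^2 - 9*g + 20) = (g + 7)/(g - 4)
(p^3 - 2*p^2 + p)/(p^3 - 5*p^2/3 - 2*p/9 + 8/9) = 9*p*(p - 1)/(9*p^2 - 6*p - 8)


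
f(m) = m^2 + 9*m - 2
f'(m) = 2*m + 9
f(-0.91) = -9.36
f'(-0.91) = 7.18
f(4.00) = 50.00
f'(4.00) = 17.00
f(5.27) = 73.20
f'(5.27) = 19.54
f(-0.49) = -6.17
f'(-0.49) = 8.02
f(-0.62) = -7.20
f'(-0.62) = 7.76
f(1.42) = 12.80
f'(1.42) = 11.84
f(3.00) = 34.00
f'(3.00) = 15.00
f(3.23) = 37.50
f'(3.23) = 15.46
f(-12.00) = 34.00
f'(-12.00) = -15.00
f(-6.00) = -20.00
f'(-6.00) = -3.00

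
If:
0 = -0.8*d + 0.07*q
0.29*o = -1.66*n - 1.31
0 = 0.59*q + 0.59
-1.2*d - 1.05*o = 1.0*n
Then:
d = -0.09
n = -0.97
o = 1.02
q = -1.00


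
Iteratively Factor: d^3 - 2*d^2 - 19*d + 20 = (d - 5)*(d^2 + 3*d - 4) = (d - 5)*(d - 1)*(d + 4)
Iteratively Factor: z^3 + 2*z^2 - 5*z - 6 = (z + 3)*(z^2 - z - 2) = (z - 2)*(z + 3)*(z + 1)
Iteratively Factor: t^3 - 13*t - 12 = (t + 3)*(t^2 - 3*t - 4) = (t + 1)*(t + 3)*(t - 4)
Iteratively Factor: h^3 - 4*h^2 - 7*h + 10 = (h + 2)*(h^2 - 6*h + 5) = (h - 1)*(h + 2)*(h - 5)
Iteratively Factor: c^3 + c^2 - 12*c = (c)*(c^2 + c - 12) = c*(c + 4)*(c - 3)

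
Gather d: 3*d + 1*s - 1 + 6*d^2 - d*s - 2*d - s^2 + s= 6*d^2 + d*(1 - s) - s^2 + 2*s - 1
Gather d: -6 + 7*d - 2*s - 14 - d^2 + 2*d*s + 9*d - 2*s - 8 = -d^2 + d*(2*s + 16) - 4*s - 28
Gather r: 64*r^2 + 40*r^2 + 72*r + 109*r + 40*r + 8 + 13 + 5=104*r^2 + 221*r + 26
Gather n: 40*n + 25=40*n + 25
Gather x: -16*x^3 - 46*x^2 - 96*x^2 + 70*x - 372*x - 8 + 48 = -16*x^3 - 142*x^2 - 302*x + 40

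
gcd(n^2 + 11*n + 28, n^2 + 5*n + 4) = n + 4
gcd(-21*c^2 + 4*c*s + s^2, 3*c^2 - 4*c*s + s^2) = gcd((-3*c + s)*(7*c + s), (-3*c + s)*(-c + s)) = -3*c + s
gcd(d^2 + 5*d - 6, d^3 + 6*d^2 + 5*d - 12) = d - 1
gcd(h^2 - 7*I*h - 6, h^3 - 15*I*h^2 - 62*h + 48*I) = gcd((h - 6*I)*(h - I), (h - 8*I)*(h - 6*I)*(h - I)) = h^2 - 7*I*h - 6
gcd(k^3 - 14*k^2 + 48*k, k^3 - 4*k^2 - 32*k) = k^2 - 8*k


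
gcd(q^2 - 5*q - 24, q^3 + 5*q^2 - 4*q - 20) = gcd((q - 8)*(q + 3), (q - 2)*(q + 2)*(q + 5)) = 1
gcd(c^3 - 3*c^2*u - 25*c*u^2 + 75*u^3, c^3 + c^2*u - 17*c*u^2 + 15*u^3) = -c^2 - 2*c*u + 15*u^2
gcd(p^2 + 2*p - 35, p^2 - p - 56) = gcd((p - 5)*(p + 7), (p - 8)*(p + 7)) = p + 7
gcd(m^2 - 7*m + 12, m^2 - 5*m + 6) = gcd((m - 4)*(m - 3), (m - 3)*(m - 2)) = m - 3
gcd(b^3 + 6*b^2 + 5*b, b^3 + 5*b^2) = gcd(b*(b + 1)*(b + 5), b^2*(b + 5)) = b^2 + 5*b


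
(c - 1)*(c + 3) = c^2 + 2*c - 3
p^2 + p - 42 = (p - 6)*(p + 7)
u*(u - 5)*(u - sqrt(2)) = u^3 - 5*u^2 - sqrt(2)*u^2 + 5*sqrt(2)*u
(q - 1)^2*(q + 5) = q^3 + 3*q^2 - 9*q + 5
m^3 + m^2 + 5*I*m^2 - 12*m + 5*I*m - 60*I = (m - 3)*(m + 4)*(m + 5*I)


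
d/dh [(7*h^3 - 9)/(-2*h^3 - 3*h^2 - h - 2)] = (-21*h^2*(2*h^3 + 3*h^2 + h + 2) + (7*h^3 - 9)*(6*h^2 + 6*h + 1))/(2*h^3 + 3*h^2 + h + 2)^2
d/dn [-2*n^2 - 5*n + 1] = -4*n - 5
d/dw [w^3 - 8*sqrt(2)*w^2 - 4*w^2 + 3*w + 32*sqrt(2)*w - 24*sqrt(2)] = 3*w^2 - 16*sqrt(2)*w - 8*w + 3 + 32*sqrt(2)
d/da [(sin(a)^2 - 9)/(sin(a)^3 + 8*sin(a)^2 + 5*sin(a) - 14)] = (-sin(a)^4 + 32*sin(a)^2 + 116*sin(a) + 45)*cos(a)/((sin(a) - 1)^2*(sin(a) + 2)^2*(sin(a) + 7)^2)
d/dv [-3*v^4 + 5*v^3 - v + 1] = -12*v^3 + 15*v^2 - 1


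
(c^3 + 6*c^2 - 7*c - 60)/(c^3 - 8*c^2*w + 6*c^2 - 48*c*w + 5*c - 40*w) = (-c^2 - c + 12)/(-c^2 + 8*c*w - c + 8*w)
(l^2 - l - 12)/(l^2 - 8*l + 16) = (l + 3)/(l - 4)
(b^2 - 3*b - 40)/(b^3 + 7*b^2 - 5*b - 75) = (b - 8)/(b^2 + 2*b - 15)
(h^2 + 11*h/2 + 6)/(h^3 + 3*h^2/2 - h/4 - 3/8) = 4*(h + 4)/(4*h^2 - 1)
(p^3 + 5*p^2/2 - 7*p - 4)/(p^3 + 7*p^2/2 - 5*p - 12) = (2*p + 1)/(2*p + 3)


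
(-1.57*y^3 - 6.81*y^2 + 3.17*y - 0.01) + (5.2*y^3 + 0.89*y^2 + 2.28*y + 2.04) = 3.63*y^3 - 5.92*y^2 + 5.45*y + 2.03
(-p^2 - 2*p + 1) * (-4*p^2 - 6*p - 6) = 4*p^4 + 14*p^3 + 14*p^2 + 6*p - 6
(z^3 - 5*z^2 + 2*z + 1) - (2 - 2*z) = z^3 - 5*z^2 + 4*z - 1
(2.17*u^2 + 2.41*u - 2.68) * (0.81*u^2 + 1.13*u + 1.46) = 1.7577*u^4 + 4.4042*u^3 + 3.7207*u^2 + 0.4902*u - 3.9128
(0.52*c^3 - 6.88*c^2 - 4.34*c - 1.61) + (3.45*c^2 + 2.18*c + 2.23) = 0.52*c^3 - 3.43*c^2 - 2.16*c + 0.62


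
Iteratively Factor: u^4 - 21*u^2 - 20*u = (u + 4)*(u^3 - 4*u^2 - 5*u) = u*(u + 4)*(u^2 - 4*u - 5) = u*(u + 1)*(u + 4)*(u - 5)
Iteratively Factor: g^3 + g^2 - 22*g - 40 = (g - 5)*(g^2 + 6*g + 8) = (g - 5)*(g + 2)*(g + 4)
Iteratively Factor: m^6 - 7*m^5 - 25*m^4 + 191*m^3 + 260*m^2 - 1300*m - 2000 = (m + 2)*(m^5 - 9*m^4 - 7*m^3 + 205*m^2 - 150*m - 1000) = (m + 2)^2*(m^4 - 11*m^3 + 15*m^2 + 175*m - 500) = (m - 5)*(m + 2)^2*(m^3 - 6*m^2 - 15*m + 100) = (m - 5)^2*(m + 2)^2*(m^2 - m - 20) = (m - 5)^2*(m + 2)^2*(m + 4)*(m - 5)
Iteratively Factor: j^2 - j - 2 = (j - 2)*(j + 1)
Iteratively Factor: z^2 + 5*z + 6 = (z + 2)*(z + 3)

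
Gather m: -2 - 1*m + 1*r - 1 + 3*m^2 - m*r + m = 3*m^2 - m*r + r - 3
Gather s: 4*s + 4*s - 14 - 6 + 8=8*s - 12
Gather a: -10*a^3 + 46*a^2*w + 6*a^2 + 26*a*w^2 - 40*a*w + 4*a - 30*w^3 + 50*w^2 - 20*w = -10*a^3 + a^2*(46*w + 6) + a*(26*w^2 - 40*w + 4) - 30*w^3 + 50*w^2 - 20*w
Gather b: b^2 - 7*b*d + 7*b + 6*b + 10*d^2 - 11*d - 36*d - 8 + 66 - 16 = b^2 + b*(13 - 7*d) + 10*d^2 - 47*d + 42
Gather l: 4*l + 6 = 4*l + 6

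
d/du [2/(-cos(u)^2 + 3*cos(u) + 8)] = 2*(3 - 2*cos(u))*sin(u)/(sin(u)^2 + 3*cos(u) + 7)^2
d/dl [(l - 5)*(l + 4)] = 2*l - 1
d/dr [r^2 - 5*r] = 2*r - 5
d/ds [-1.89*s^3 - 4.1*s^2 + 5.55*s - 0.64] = -5.67*s^2 - 8.2*s + 5.55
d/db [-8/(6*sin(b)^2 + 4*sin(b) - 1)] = 32*(3*sin(b) + 1)*cos(b)/(6*sin(b)^2 + 4*sin(b) - 1)^2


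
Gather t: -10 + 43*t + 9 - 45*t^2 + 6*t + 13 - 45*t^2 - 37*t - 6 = -90*t^2 + 12*t + 6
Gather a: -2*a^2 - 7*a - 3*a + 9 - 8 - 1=-2*a^2 - 10*a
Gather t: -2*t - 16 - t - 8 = -3*t - 24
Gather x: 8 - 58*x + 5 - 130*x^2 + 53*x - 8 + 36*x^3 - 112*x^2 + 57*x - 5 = 36*x^3 - 242*x^2 + 52*x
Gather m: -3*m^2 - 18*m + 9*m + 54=-3*m^2 - 9*m + 54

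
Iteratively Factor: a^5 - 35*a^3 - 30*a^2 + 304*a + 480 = (a - 4)*(a^4 + 4*a^3 - 19*a^2 - 106*a - 120) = (a - 4)*(a + 3)*(a^3 + a^2 - 22*a - 40) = (a - 5)*(a - 4)*(a + 3)*(a^2 + 6*a + 8) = (a - 5)*(a - 4)*(a + 2)*(a + 3)*(a + 4)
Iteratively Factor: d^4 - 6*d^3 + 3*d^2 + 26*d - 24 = (d - 3)*(d^3 - 3*d^2 - 6*d + 8) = (d - 4)*(d - 3)*(d^2 + d - 2) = (d - 4)*(d - 3)*(d - 1)*(d + 2)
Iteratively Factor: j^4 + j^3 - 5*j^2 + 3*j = (j - 1)*(j^3 + 2*j^2 - 3*j) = (j - 1)*(j + 3)*(j^2 - j) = j*(j - 1)*(j + 3)*(j - 1)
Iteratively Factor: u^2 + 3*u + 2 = (u + 1)*(u + 2)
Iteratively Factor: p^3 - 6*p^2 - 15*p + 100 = (p - 5)*(p^2 - p - 20) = (p - 5)*(p + 4)*(p - 5)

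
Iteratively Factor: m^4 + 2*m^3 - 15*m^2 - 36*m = (m + 3)*(m^3 - m^2 - 12*m) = (m + 3)^2*(m^2 - 4*m) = (m - 4)*(m + 3)^2*(m)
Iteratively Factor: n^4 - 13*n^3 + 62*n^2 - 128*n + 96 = (n - 3)*(n^3 - 10*n^2 + 32*n - 32) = (n - 3)*(n - 2)*(n^2 - 8*n + 16) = (n - 4)*(n - 3)*(n - 2)*(n - 4)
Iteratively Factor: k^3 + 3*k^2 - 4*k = (k)*(k^2 + 3*k - 4) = k*(k + 4)*(k - 1)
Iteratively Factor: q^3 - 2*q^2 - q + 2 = (q + 1)*(q^2 - 3*q + 2) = (q - 1)*(q + 1)*(q - 2)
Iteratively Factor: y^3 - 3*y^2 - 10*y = (y)*(y^2 - 3*y - 10) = y*(y - 5)*(y + 2)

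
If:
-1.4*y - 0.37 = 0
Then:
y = -0.26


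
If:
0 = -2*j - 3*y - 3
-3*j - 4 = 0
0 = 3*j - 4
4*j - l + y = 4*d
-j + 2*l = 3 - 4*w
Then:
No Solution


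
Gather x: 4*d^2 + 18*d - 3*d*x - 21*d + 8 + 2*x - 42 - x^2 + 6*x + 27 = 4*d^2 - 3*d - x^2 + x*(8 - 3*d) - 7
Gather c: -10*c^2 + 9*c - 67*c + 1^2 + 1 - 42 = -10*c^2 - 58*c - 40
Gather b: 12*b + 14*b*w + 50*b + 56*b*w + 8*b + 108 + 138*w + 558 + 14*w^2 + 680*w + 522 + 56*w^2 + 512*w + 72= b*(70*w + 70) + 70*w^2 + 1330*w + 1260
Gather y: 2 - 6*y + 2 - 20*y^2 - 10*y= -20*y^2 - 16*y + 4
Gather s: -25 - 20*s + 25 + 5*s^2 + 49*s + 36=5*s^2 + 29*s + 36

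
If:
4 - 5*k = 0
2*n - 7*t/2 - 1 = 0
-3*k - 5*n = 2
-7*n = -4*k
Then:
No Solution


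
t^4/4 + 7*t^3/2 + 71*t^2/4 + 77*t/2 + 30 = (t/4 + 1)*(t + 2)*(t + 3)*(t + 5)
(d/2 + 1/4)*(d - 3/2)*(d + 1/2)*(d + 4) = d^4/2 + 7*d^3/4 - 13*d^2/8 - 43*d/16 - 3/4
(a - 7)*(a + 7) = a^2 - 49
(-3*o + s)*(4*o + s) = -12*o^2 + o*s + s^2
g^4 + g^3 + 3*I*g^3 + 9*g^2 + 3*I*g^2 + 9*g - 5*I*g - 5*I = (g + 1)*(g - I)^2*(g + 5*I)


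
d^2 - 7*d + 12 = (d - 4)*(d - 3)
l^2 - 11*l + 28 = (l - 7)*(l - 4)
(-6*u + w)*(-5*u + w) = 30*u^2 - 11*u*w + w^2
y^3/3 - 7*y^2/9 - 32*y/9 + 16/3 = (y/3 + 1)*(y - 4)*(y - 4/3)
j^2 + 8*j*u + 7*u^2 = (j + u)*(j + 7*u)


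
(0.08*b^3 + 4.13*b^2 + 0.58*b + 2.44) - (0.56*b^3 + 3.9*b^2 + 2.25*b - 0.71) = -0.48*b^3 + 0.23*b^2 - 1.67*b + 3.15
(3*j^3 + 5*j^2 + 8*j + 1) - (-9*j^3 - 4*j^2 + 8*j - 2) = 12*j^3 + 9*j^2 + 3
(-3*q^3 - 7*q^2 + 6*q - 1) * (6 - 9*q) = 27*q^4 + 45*q^3 - 96*q^2 + 45*q - 6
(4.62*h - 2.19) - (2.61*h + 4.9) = 2.01*h - 7.09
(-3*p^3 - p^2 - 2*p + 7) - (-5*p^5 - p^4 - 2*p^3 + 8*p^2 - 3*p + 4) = 5*p^5 + p^4 - p^3 - 9*p^2 + p + 3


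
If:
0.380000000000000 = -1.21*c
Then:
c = -0.31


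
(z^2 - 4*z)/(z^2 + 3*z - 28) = z/(z + 7)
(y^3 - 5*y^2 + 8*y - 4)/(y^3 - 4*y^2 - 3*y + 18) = (y^3 - 5*y^2 + 8*y - 4)/(y^3 - 4*y^2 - 3*y + 18)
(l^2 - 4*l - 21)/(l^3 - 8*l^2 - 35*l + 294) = (l + 3)/(l^2 - l - 42)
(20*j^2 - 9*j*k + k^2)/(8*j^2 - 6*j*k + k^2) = (5*j - k)/(2*j - k)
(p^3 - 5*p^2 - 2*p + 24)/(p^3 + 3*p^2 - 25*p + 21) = (p^2 - 2*p - 8)/(p^2 + 6*p - 7)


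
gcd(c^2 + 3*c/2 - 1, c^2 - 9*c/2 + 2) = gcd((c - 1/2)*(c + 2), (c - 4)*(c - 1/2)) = c - 1/2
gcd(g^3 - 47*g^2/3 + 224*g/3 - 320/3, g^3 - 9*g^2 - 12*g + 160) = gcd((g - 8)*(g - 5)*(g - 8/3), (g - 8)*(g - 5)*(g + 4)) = g^2 - 13*g + 40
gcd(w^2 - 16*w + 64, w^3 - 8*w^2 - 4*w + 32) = w - 8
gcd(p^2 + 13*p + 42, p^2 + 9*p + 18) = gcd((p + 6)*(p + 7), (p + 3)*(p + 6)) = p + 6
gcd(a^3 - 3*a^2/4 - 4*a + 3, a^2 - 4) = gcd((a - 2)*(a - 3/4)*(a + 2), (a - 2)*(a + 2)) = a^2 - 4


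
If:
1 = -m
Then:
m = -1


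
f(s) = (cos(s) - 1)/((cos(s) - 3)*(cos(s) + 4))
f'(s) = (cos(s) - 1)*sin(s)/((cos(s) - 3)*(cos(s) + 4)^2) - sin(s)/((cos(s) - 3)*(cos(s) + 4)) + (cos(s) - 1)*sin(s)/((cos(s) - 3)^2*(cos(s) + 4))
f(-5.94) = 0.01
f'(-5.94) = 0.03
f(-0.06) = 0.00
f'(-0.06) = -0.01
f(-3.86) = 0.14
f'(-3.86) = 0.06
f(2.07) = 0.12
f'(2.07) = 0.07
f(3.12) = 0.17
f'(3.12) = 0.00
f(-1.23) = 0.06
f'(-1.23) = -0.07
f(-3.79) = 0.15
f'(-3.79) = 0.05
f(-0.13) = 0.00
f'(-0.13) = -0.01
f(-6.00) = 0.00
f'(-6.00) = 0.03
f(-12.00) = 0.01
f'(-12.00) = 0.05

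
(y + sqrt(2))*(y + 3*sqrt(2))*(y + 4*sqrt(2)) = y^3 + 8*sqrt(2)*y^2 + 38*y + 24*sqrt(2)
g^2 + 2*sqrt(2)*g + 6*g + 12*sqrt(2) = (g + 6)*(g + 2*sqrt(2))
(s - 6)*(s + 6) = s^2 - 36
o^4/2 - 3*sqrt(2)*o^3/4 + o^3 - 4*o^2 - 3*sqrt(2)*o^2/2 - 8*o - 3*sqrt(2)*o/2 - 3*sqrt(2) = (o/2 + sqrt(2)/2)*(o + 2)*(o - 3*sqrt(2))*(o + sqrt(2)/2)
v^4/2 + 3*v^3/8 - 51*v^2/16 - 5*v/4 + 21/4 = (v/2 + 1)*(v - 7/4)*(v - 3/2)*(v + 2)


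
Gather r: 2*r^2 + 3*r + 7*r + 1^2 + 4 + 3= 2*r^2 + 10*r + 8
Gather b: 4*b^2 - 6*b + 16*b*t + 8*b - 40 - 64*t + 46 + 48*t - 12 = 4*b^2 + b*(16*t + 2) - 16*t - 6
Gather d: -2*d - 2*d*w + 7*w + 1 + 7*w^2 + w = d*(-2*w - 2) + 7*w^2 + 8*w + 1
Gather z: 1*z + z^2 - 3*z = z^2 - 2*z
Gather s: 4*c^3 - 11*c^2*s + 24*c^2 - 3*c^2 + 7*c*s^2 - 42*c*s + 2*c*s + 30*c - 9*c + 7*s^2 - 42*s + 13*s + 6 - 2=4*c^3 + 21*c^2 + 21*c + s^2*(7*c + 7) + s*(-11*c^2 - 40*c - 29) + 4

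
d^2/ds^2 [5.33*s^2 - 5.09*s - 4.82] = 10.6600000000000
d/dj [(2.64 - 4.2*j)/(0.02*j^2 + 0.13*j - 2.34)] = (0.084*j^2 - 0.1056*j + 9.4848)/(0.0004*j^4 + 0.0052*j^3 - 0.0767*j^2 - 0.6084*j + 5.4756)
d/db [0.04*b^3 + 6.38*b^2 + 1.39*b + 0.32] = 0.12*b^2 + 12.76*b + 1.39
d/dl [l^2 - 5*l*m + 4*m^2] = 2*l - 5*m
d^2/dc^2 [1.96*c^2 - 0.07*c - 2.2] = 3.92000000000000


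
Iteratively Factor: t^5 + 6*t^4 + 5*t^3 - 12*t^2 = (t - 1)*(t^4 + 7*t^3 + 12*t^2) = (t - 1)*(t + 4)*(t^3 + 3*t^2) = t*(t - 1)*(t + 4)*(t^2 + 3*t) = t^2*(t - 1)*(t + 4)*(t + 3)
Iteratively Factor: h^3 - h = (h - 1)*(h^2 + h) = (h - 1)*(h + 1)*(h)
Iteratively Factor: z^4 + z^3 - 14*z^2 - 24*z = (z + 3)*(z^3 - 2*z^2 - 8*z) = (z - 4)*(z + 3)*(z^2 + 2*z) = z*(z - 4)*(z + 3)*(z + 2)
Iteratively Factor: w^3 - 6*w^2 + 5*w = (w - 1)*(w^2 - 5*w) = (w - 5)*(w - 1)*(w)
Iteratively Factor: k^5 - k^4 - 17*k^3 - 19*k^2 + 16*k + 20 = (k - 5)*(k^4 + 4*k^3 + 3*k^2 - 4*k - 4) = (k - 5)*(k - 1)*(k^3 + 5*k^2 + 8*k + 4) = (k - 5)*(k - 1)*(k + 2)*(k^2 + 3*k + 2) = (k - 5)*(k - 1)*(k + 1)*(k + 2)*(k + 2)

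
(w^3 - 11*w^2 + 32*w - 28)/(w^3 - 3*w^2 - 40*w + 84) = (w - 2)/(w + 6)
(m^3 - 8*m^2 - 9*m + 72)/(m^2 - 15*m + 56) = (m^2 - 9)/(m - 7)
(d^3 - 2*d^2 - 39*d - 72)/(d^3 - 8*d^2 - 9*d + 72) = (d + 3)/(d - 3)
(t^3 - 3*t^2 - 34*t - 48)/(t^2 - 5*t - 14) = (t^2 - 5*t - 24)/(t - 7)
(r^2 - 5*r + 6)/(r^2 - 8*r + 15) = (r - 2)/(r - 5)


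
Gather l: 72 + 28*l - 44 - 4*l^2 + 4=-4*l^2 + 28*l + 32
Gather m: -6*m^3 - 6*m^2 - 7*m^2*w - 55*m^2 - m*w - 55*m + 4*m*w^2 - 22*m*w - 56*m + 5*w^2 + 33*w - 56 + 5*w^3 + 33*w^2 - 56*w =-6*m^3 + m^2*(-7*w - 61) + m*(4*w^2 - 23*w - 111) + 5*w^3 + 38*w^2 - 23*w - 56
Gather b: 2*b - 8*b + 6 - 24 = -6*b - 18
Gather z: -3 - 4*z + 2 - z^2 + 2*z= -z^2 - 2*z - 1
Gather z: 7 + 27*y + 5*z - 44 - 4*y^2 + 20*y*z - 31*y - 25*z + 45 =-4*y^2 - 4*y + z*(20*y - 20) + 8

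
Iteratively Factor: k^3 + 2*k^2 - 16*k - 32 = (k + 2)*(k^2 - 16) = (k - 4)*(k + 2)*(k + 4)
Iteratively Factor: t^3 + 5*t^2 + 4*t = (t + 4)*(t^2 + t) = (t + 1)*(t + 4)*(t)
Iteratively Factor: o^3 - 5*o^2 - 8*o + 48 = (o - 4)*(o^2 - o - 12) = (o - 4)*(o + 3)*(o - 4)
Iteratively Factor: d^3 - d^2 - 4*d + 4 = (d + 2)*(d^2 - 3*d + 2) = (d - 1)*(d + 2)*(d - 2)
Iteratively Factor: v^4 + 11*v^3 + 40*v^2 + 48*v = (v + 4)*(v^3 + 7*v^2 + 12*v) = (v + 4)^2*(v^2 + 3*v) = v*(v + 4)^2*(v + 3)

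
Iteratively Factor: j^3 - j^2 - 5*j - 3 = (j + 1)*(j^2 - 2*j - 3) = (j + 1)^2*(j - 3)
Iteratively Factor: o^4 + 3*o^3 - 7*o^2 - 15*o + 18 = (o - 1)*(o^3 + 4*o^2 - 3*o - 18) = (o - 1)*(o + 3)*(o^2 + o - 6) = (o - 1)*(o + 3)^2*(o - 2)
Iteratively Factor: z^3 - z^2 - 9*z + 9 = (z + 3)*(z^2 - 4*z + 3) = (z - 1)*(z + 3)*(z - 3)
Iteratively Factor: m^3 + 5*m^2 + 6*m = (m + 3)*(m^2 + 2*m) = (m + 2)*(m + 3)*(m)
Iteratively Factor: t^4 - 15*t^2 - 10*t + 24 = (t - 1)*(t^3 + t^2 - 14*t - 24) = (t - 1)*(t + 3)*(t^2 - 2*t - 8) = (t - 1)*(t + 2)*(t + 3)*(t - 4)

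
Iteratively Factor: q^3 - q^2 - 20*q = (q + 4)*(q^2 - 5*q) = (q - 5)*(q + 4)*(q)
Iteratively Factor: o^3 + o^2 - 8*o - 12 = (o + 2)*(o^2 - o - 6) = (o - 3)*(o + 2)*(o + 2)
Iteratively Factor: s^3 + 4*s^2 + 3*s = (s + 3)*(s^2 + s) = s*(s + 3)*(s + 1)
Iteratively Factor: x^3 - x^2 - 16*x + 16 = (x - 1)*(x^2 - 16) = (x - 4)*(x - 1)*(x + 4)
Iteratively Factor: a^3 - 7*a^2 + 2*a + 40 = (a - 5)*(a^2 - 2*a - 8) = (a - 5)*(a + 2)*(a - 4)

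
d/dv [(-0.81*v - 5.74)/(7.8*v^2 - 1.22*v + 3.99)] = (6.318*v^2 + 89.544*v - 10.2347)/(60.84*v^4 - 19.032*v^3 + 63.7324*v^2 - 9.7356*v + 15.9201)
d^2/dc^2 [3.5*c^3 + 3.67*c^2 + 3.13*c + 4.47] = 21.0*c + 7.34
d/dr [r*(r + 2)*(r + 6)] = 3*r^2 + 16*r + 12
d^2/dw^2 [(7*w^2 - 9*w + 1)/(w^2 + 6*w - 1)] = 2*(-51*w^3 + 24*w^2 - 9*w - 10)/(w^6 + 18*w^5 + 105*w^4 + 180*w^3 - 105*w^2 + 18*w - 1)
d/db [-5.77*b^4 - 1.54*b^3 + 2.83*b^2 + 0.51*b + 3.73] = -23.08*b^3 - 4.62*b^2 + 5.66*b + 0.51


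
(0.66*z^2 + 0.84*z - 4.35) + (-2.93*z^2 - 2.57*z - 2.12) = -2.27*z^2 - 1.73*z - 6.47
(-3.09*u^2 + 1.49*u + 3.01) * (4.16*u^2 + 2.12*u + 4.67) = -12.8544*u^4 - 0.352399999999999*u^3 + 1.2501*u^2 + 13.3395*u + 14.0567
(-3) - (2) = -5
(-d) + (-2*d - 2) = -3*d - 2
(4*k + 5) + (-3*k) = k + 5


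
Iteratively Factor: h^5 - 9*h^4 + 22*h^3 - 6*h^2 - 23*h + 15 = (h - 1)*(h^4 - 8*h^3 + 14*h^2 + 8*h - 15) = (h - 5)*(h - 1)*(h^3 - 3*h^2 - h + 3) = (h - 5)*(h - 3)*(h - 1)*(h^2 - 1) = (h - 5)*(h - 3)*(h - 1)*(h + 1)*(h - 1)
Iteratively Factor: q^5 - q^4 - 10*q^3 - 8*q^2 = (q - 4)*(q^4 + 3*q^3 + 2*q^2) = (q - 4)*(q + 2)*(q^3 + q^2) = q*(q - 4)*(q + 2)*(q^2 + q) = q^2*(q - 4)*(q + 2)*(q + 1)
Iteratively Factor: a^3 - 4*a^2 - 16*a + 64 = (a + 4)*(a^2 - 8*a + 16) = (a - 4)*(a + 4)*(a - 4)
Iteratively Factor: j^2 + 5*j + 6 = (j + 2)*(j + 3)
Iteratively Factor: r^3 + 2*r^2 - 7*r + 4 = (r - 1)*(r^2 + 3*r - 4) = (r - 1)*(r + 4)*(r - 1)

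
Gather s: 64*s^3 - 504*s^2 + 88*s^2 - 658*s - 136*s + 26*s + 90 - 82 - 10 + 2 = 64*s^3 - 416*s^2 - 768*s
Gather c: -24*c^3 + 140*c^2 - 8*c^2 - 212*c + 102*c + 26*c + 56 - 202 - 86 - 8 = -24*c^3 + 132*c^2 - 84*c - 240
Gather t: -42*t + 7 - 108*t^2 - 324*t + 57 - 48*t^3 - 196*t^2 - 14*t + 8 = -48*t^3 - 304*t^2 - 380*t + 72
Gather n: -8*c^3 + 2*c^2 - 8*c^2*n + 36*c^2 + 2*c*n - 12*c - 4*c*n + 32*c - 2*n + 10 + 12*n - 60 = -8*c^3 + 38*c^2 + 20*c + n*(-8*c^2 - 2*c + 10) - 50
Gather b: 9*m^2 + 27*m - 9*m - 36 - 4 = 9*m^2 + 18*m - 40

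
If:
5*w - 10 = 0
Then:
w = 2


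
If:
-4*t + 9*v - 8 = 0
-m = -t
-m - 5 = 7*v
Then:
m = -101/37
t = -101/37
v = -12/37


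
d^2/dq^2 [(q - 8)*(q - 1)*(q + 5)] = 6*q - 8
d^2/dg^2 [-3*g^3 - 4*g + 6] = -18*g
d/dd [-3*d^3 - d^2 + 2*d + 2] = -9*d^2 - 2*d + 2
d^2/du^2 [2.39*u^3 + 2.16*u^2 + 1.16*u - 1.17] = 14.34*u + 4.32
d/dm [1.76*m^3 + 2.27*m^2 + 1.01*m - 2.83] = 5.28*m^2 + 4.54*m + 1.01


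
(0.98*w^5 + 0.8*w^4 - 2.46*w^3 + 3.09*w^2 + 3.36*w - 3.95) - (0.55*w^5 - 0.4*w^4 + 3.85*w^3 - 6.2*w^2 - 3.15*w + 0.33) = 0.43*w^5 + 1.2*w^4 - 6.31*w^3 + 9.29*w^2 + 6.51*w - 4.28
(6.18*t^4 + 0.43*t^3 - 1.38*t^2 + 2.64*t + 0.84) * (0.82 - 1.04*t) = -6.4272*t^5 + 4.6204*t^4 + 1.7878*t^3 - 3.8772*t^2 + 1.2912*t + 0.6888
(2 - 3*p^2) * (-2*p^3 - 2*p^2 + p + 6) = 6*p^5 + 6*p^4 - 7*p^3 - 22*p^2 + 2*p + 12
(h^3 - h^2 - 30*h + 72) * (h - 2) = h^4 - 3*h^3 - 28*h^2 + 132*h - 144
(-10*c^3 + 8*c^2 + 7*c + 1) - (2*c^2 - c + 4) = -10*c^3 + 6*c^2 + 8*c - 3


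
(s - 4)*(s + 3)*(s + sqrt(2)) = s^3 - s^2 + sqrt(2)*s^2 - 12*s - sqrt(2)*s - 12*sqrt(2)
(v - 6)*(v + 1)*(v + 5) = v^3 - 31*v - 30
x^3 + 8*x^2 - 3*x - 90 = (x - 3)*(x + 5)*(x + 6)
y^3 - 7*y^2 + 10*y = y*(y - 5)*(y - 2)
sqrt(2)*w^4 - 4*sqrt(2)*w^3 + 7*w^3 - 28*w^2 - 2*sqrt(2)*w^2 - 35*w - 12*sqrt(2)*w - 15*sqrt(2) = (w - 5)*(w + 1)*(w + 3*sqrt(2))*(sqrt(2)*w + 1)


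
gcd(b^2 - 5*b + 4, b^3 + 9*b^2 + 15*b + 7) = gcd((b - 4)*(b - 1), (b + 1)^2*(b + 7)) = 1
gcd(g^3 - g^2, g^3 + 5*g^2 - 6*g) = g^2 - g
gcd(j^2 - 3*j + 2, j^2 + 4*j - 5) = j - 1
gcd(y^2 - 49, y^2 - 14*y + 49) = y - 7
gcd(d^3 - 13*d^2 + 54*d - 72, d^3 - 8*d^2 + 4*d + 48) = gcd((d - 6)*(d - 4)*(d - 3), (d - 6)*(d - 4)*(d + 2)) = d^2 - 10*d + 24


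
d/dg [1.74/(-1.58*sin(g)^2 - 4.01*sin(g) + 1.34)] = (5.4984*sin(g) + 6.9774)*cos(g)/(1.58*sin(g)^2 + 4.01*sin(g) - 1.34)^2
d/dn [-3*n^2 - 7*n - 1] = -6*n - 7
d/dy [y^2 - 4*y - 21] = 2*y - 4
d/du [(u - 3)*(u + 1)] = 2*u - 2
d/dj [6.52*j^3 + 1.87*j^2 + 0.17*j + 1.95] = 19.56*j^2 + 3.74*j + 0.17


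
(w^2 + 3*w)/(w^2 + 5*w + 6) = w/(w + 2)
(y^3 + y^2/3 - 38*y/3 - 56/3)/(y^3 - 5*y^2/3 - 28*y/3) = (y + 2)/y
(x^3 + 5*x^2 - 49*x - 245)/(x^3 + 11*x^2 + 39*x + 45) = (x^2 - 49)/(x^2 + 6*x + 9)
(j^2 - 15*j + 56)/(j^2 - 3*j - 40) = (j - 7)/(j + 5)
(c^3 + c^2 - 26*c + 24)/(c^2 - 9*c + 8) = (c^2 + 2*c - 24)/(c - 8)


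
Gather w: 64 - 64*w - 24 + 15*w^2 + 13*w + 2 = 15*w^2 - 51*w + 42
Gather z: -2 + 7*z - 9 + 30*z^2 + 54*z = 30*z^2 + 61*z - 11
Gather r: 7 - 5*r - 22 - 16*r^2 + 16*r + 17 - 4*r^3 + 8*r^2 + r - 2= -4*r^3 - 8*r^2 + 12*r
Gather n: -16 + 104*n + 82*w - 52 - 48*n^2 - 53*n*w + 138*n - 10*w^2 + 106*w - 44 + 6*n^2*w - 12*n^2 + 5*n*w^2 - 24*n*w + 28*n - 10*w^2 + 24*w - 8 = n^2*(6*w - 60) + n*(5*w^2 - 77*w + 270) - 20*w^2 + 212*w - 120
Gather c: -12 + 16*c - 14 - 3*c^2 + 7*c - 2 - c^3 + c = -c^3 - 3*c^2 + 24*c - 28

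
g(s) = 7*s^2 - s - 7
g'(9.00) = 125.00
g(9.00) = 551.00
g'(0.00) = -1.00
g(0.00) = -7.00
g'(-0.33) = -5.62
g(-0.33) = -5.91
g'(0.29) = 3.06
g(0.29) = -6.70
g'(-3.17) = -45.38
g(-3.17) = 66.51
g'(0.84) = 10.76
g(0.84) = -2.90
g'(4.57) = 62.98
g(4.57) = 134.62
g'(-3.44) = -49.16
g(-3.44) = 79.28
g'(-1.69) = -24.66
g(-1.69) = 14.68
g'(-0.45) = -7.30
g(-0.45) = -5.13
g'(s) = 14*s - 1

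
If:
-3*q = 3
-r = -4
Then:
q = -1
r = 4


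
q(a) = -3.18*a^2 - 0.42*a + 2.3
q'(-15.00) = 94.98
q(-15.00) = -706.90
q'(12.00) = -76.74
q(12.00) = -460.66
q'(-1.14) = 6.83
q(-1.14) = -1.35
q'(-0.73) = 4.22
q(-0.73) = 0.91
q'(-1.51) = 9.18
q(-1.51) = -4.32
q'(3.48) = -22.55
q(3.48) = -37.67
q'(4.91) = -31.65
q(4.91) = -76.43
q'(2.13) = -13.97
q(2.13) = -13.02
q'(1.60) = -10.60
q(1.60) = -6.51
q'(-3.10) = 19.30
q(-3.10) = -26.96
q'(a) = -6.36*a - 0.42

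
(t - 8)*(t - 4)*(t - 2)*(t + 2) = t^4 - 12*t^3 + 28*t^2 + 48*t - 128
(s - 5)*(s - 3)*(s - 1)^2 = s^4 - 10*s^3 + 32*s^2 - 38*s + 15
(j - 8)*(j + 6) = j^2 - 2*j - 48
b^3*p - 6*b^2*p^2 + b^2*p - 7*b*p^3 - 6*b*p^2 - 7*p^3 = (b - 7*p)*(b + p)*(b*p + p)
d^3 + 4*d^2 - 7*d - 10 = (d - 2)*(d + 1)*(d + 5)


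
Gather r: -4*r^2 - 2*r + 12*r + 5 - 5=-4*r^2 + 10*r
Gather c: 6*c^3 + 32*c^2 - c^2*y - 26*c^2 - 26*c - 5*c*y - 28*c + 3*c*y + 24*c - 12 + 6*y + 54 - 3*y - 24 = 6*c^3 + c^2*(6 - y) + c*(-2*y - 30) + 3*y + 18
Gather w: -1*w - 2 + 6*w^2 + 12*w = 6*w^2 + 11*w - 2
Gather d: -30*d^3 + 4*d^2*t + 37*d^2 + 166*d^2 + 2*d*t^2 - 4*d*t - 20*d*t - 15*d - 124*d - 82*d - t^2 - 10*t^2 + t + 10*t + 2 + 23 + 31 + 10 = -30*d^3 + d^2*(4*t + 203) + d*(2*t^2 - 24*t - 221) - 11*t^2 + 11*t + 66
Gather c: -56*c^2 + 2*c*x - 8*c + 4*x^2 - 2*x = -56*c^2 + c*(2*x - 8) + 4*x^2 - 2*x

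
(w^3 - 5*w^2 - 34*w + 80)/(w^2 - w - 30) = (w^2 - 10*w + 16)/(w - 6)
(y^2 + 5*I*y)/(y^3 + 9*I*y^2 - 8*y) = (y + 5*I)/(y^2 + 9*I*y - 8)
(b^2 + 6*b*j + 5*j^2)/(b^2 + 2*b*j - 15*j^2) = (b + j)/(b - 3*j)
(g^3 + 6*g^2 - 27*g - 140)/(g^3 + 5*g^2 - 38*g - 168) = (g - 5)/(g - 6)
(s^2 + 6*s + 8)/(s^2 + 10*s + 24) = (s + 2)/(s + 6)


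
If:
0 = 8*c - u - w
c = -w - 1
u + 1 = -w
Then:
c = -1/8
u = -1/8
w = -7/8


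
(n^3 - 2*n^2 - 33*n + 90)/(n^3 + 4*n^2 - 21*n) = (n^2 + n - 30)/(n*(n + 7))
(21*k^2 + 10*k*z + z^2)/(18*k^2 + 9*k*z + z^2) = (7*k + z)/(6*k + z)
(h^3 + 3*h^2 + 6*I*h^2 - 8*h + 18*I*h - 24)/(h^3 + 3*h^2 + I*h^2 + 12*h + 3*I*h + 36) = (h + 2*I)/(h - 3*I)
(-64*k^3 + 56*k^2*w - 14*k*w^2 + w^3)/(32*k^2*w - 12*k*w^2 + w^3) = (-2*k + w)/w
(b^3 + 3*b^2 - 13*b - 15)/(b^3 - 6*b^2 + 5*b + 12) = (b + 5)/(b - 4)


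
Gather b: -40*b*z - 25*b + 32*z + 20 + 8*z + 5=b*(-40*z - 25) + 40*z + 25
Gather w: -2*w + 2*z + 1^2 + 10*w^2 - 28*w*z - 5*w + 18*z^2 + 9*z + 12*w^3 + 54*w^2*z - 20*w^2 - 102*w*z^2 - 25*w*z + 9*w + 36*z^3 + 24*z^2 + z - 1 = 12*w^3 + w^2*(54*z - 10) + w*(-102*z^2 - 53*z + 2) + 36*z^3 + 42*z^2 + 12*z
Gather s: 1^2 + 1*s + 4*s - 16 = 5*s - 15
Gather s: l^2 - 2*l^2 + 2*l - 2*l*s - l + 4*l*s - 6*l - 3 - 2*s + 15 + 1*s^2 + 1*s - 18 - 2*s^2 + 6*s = -l^2 - 5*l - s^2 + s*(2*l + 5) - 6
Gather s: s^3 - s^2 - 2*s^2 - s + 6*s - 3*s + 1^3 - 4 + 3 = s^3 - 3*s^2 + 2*s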